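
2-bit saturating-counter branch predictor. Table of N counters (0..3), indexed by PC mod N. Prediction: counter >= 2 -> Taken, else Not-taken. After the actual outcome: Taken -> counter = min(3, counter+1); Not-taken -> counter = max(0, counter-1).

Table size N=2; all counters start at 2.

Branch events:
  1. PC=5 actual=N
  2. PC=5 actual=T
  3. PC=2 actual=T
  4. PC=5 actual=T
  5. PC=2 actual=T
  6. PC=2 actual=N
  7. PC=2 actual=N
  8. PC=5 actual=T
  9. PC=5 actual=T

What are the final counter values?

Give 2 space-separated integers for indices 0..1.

Answer: 1 3

Derivation:
Ev 1: PC=5 idx=1 pred=T actual=N -> ctr[1]=1
Ev 2: PC=5 idx=1 pred=N actual=T -> ctr[1]=2
Ev 3: PC=2 idx=0 pred=T actual=T -> ctr[0]=3
Ev 4: PC=5 idx=1 pred=T actual=T -> ctr[1]=3
Ev 5: PC=2 idx=0 pred=T actual=T -> ctr[0]=3
Ev 6: PC=2 idx=0 pred=T actual=N -> ctr[0]=2
Ev 7: PC=2 idx=0 pred=T actual=N -> ctr[0]=1
Ev 8: PC=5 idx=1 pred=T actual=T -> ctr[1]=3
Ev 9: PC=5 idx=1 pred=T actual=T -> ctr[1]=3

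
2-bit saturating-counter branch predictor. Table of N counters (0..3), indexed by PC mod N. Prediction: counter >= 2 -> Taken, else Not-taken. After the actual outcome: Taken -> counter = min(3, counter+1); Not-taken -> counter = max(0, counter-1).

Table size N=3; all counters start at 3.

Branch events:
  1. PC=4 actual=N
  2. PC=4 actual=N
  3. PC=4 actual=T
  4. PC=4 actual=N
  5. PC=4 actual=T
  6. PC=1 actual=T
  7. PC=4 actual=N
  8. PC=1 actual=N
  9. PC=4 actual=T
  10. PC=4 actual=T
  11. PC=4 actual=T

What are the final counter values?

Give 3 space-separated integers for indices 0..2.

Answer: 3 3 3

Derivation:
Ev 1: PC=4 idx=1 pred=T actual=N -> ctr[1]=2
Ev 2: PC=4 idx=1 pred=T actual=N -> ctr[1]=1
Ev 3: PC=4 idx=1 pred=N actual=T -> ctr[1]=2
Ev 4: PC=4 idx=1 pred=T actual=N -> ctr[1]=1
Ev 5: PC=4 idx=1 pred=N actual=T -> ctr[1]=2
Ev 6: PC=1 idx=1 pred=T actual=T -> ctr[1]=3
Ev 7: PC=4 idx=1 pred=T actual=N -> ctr[1]=2
Ev 8: PC=1 idx=1 pred=T actual=N -> ctr[1]=1
Ev 9: PC=4 idx=1 pred=N actual=T -> ctr[1]=2
Ev 10: PC=4 idx=1 pred=T actual=T -> ctr[1]=3
Ev 11: PC=4 idx=1 pred=T actual=T -> ctr[1]=3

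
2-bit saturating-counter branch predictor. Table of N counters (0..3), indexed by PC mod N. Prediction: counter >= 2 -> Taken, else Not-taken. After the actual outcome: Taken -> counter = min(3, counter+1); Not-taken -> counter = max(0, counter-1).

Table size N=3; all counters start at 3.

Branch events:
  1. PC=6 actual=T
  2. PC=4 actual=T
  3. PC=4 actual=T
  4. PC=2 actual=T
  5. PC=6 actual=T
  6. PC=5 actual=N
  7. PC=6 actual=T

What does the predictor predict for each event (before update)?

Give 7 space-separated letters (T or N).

Answer: T T T T T T T

Derivation:
Ev 1: PC=6 idx=0 pred=T actual=T -> ctr[0]=3
Ev 2: PC=4 idx=1 pred=T actual=T -> ctr[1]=3
Ev 3: PC=4 idx=1 pred=T actual=T -> ctr[1]=3
Ev 4: PC=2 idx=2 pred=T actual=T -> ctr[2]=3
Ev 5: PC=6 idx=0 pred=T actual=T -> ctr[0]=3
Ev 6: PC=5 idx=2 pred=T actual=N -> ctr[2]=2
Ev 7: PC=6 idx=0 pred=T actual=T -> ctr[0]=3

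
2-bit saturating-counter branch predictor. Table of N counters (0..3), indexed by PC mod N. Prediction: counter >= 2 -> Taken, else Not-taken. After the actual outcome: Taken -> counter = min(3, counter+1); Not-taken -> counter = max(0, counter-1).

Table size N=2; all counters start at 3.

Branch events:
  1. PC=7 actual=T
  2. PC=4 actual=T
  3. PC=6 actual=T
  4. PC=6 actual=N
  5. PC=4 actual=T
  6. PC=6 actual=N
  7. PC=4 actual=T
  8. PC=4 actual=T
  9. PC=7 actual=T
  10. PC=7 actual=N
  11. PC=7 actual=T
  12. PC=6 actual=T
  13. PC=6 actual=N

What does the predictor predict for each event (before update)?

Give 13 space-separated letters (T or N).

Ev 1: PC=7 idx=1 pred=T actual=T -> ctr[1]=3
Ev 2: PC=4 idx=0 pred=T actual=T -> ctr[0]=3
Ev 3: PC=6 idx=0 pred=T actual=T -> ctr[0]=3
Ev 4: PC=6 idx=0 pred=T actual=N -> ctr[0]=2
Ev 5: PC=4 idx=0 pred=T actual=T -> ctr[0]=3
Ev 6: PC=6 idx=0 pred=T actual=N -> ctr[0]=2
Ev 7: PC=4 idx=0 pred=T actual=T -> ctr[0]=3
Ev 8: PC=4 idx=0 pred=T actual=T -> ctr[0]=3
Ev 9: PC=7 idx=1 pred=T actual=T -> ctr[1]=3
Ev 10: PC=7 idx=1 pred=T actual=N -> ctr[1]=2
Ev 11: PC=7 idx=1 pred=T actual=T -> ctr[1]=3
Ev 12: PC=6 idx=0 pred=T actual=T -> ctr[0]=3
Ev 13: PC=6 idx=0 pred=T actual=N -> ctr[0]=2

Answer: T T T T T T T T T T T T T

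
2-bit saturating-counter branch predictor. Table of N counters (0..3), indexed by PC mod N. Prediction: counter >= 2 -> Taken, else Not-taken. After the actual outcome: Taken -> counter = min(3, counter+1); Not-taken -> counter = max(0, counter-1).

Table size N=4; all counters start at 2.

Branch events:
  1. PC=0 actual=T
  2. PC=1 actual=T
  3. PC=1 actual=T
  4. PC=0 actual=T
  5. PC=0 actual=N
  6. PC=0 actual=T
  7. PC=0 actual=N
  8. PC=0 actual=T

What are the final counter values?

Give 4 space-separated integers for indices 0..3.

Answer: 3 3 2 2

Derivation:
Ev 1: PC=0 idx=0 pred=T actual=T -> ctr[0]=3
Ev 2: PC=1 idx=1 pred=T actual=T -> ctr[1]=3
Ev 3: PC=1 idx=1 pred=T actual=T -> ctr[1]=3
Ev 4: PC=0 idx=0 pred=T actual=T -> ctr[0]=3
Ev 5: PC=0 idx=0 pred=T actual=N -> ctr[0]=2
Ev 6: PC=0 idx=0 pred=T actual=T -> ctr[0]=3
Ev 7: PC=0 idx=0 pred=T actual=N -> ctr[0]=2
Ev 8: PC=0 idx=0 pred=T actual=T -> ctr[0]=3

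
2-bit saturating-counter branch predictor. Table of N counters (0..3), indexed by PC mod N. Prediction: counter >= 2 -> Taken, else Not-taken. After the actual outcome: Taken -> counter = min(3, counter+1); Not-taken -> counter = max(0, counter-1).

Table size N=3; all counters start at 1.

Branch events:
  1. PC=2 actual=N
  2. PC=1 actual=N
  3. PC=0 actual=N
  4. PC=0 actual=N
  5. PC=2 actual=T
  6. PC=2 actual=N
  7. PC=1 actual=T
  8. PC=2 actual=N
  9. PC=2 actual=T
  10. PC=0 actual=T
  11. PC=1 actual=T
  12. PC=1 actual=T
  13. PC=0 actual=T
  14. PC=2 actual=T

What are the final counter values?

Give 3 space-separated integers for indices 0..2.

Answer: 2 3 2

Derivation:
Ev 1: PC=2 idx=2 pred=N actual=N -> ctr[2]=0
Ev 2: PC=1 idx=1 pred=N actual=N -> ctr[1]=0
Ev 3: PC=0 idx=0 pred=N actual=N -> ctr[0]=0
Ev 4: PC=0 idx=0 pred=N actual=N -> ctr[0]=0
Ev 5: PC=2 idx=2 pred=N actual=T -> ctr[2]=1
Ev 6: PC=2 idx=2 pred=N actual=N -> ctr[2]=0
Ev 7: PC=1 idx=1 pred=N actual=T -> ctr[1]=1
Ev 8: PC=2 idx=2 pred=N actual=N -> ctr[2]=0
Ev 9: PC=2 idx=2 pred=N actual=T -> ctr[2]=1
Ev 10: PC=0 idx=0 pred=N actual=T -> ctr[0]=1
Ev 11: PC=1 idx=1 pred=N actual=T -> ctr[1]=2
Ev 12: PC=1 idx=1 pred=T actual=T -> ctr[1]=3
Ev 13: PC=0 idx=0 pred=N actual=T -> ctr[0]=2
Ev 14: PC=2 idx=2 pred=N actual=T -> ctr[2]=2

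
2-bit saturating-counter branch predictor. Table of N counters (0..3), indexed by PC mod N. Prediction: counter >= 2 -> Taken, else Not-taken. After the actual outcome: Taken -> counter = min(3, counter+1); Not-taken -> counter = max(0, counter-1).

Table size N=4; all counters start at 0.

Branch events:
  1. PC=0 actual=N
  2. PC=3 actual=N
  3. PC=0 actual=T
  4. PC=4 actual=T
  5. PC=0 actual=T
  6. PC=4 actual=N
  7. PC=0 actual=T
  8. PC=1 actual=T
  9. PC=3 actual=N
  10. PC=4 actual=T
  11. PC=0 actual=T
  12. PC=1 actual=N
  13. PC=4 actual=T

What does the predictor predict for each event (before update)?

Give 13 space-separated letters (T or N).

Answer: N N N N T T T N N T T N T

Derivation:
Ev 1: PC=0 idx=0 pred=N actual=N -> ctr[0]=0
Ev 2: PC=3 idx=3 pred=N actual=N -> ctr[3]=0
Ev 3: PC=0 idx=0 pred=N actual=T -> ctr[0]=1
Ev 4: PC=4 idx=0 pred=N actual=T -> ctr[0]=2
Ev 5: PC=0 idx=0 pred=T actual=T -> ctr[0]=3
Ev 6: PC=4 idx=0 pred=T actual=N -> ctr[0]=2
Ev 7: PC=0 idx=0 pred=T actual=T -> ctr[0]=3
Ev 8: PC=1 idx=1 pred=N actual=T -> ctr[1]=1
Ev 9: PC=3 idx=3 pred=N actual=N -> ctr[3]=0
Ev 10: PC=4 idx=0 pred=T actual=T -> ctr[0]=3
Ev 11: PC=0 idx=0 pred=T actual=T -> ctr[0]=3
Ev 12: PC=1 idx=1 pred=N actual=N -> ctr[1]=0
Ev 13: PC=4 idx=0 pred=T actual=T -> ctr[0]=3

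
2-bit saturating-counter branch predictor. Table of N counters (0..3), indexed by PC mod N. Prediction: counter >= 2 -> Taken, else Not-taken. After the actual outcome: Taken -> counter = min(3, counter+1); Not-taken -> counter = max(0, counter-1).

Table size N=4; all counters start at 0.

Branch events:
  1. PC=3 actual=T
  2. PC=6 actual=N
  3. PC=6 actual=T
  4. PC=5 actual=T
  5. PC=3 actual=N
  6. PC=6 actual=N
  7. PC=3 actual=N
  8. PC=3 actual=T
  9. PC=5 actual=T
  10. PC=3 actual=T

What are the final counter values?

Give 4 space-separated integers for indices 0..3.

Ev 1: PC=3 idx=3 pred=N actual=T -> ctr[3]=1
Ev 2: PC=6 idx=2 pred=N actual=N -> ctr[2]=0
Ev 3: PC=6 idx=2 pred=N actual=T -> ctr[2]=1
Ev 4: PC=5 idx=1 pred=N actual=T -> ctr[1]=1
Ev 5: PC=3 idx=3 pred=N actual=N -> ctr[3]=0
Ev 6: PC=6 idx=2 pred=N actual=N -> ctr[2]=0
Ev 7: PC=3 idx=3 pred=N actual=N -> ctr[3]=0
Ev 8: PC=3 idx=3 pred=N actual=T -> ctr[3]=1
Ev 9: PC=5 idx=1 pred=N actual=T -> ctr[1]=2
Ev 10: PC=3 idx=3 pred=N actual=T -> ctr[3]=2

Answer: 0 2 0 2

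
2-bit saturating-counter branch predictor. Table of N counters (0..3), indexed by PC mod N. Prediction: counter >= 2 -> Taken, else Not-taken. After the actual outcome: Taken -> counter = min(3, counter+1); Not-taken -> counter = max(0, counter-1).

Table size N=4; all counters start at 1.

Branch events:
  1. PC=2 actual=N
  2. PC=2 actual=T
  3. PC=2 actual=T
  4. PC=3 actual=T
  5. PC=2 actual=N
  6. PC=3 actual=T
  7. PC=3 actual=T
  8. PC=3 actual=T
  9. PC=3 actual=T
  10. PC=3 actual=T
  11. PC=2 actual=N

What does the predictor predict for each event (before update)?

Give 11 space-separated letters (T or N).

Ev 1: PC=2 idx=2 pred=N actual=N -> ctr[2]=0
Ev 2: PC=2 idx=2 pred=N actual=T -> ctr[2]=1
Ev 3: PC=2 idx=2 pred=N actual=T -> ctr[2]=2
Ev 4: PC=3 idx=3 pred=N actual=T -> ctr[3]=2
Ev 5: PC=2 idx=2 pred=T actual=N -> ctr[2]=1
Ev 6: PC=3 idx=3 pred=T actual=T -> ctr[3]=3
Ev 7: PC=3 idx=3 pred=T actual=T -> ctr[3]=3
Ev 8: PC=3 idx=3 pred=T actual=T -> ctr[3]=3
Ev 9: PC=3 idx=3 pred=T actual=T -> ctr[3]=3
Ev 10: PC=3 idx=3 pred=T actual=T -> ctr[3]=3
Ev 11: PC=2 idx=2 pred=N actual=N -> ctr[2]=0

Answer: N N N N T T T T T T N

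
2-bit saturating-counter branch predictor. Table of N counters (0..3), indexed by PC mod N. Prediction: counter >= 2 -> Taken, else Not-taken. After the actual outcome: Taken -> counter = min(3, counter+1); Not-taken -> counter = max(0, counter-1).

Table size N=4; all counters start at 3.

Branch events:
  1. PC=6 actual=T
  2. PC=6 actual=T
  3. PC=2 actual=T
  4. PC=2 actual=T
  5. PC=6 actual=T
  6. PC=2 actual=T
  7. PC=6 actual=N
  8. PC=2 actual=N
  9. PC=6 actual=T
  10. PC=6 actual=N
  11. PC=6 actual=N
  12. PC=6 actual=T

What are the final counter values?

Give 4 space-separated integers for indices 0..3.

Ev 1: PC=6 idx=2 pred=T actual=T -> ctr[2]=3
Ev 2: PC=6 idx=2 pred=T actual=T -> ctr[2]=3
Ev 3: PC=2 idx=2 pred=T actual=T -> ctr[2]=3
Ev 4: PC=2 idx=2 pred=T actual=T -> ctr[2]=3
Ev 5: PC=6 idx=2 pred=T actual=T -> ctr[2]=3
Ev 6: PC=2 idx=2 pred=T actual=T -> ctr[2]=3
Ev 7: PC=6 idx=2 pred=T actual=N -> ctr[2]=2
Ev 8: PC=2 idx=2 pred=T actual=N -> ctr[2]=1
Ev 9: PC=6 idx=2 pred=N actual=T -> ctr[2]=2
Ev 10: PC=6 idx=2 pred=T actual=N -> ctr[2]=1
Ev 11: PC=6 idx=2 pred=N actual=N -> ctr[2]=0
Ev 12: PC=6 idx=2 pred=N actual=T -> ctr[2]=1

Answer: 3 3 1 3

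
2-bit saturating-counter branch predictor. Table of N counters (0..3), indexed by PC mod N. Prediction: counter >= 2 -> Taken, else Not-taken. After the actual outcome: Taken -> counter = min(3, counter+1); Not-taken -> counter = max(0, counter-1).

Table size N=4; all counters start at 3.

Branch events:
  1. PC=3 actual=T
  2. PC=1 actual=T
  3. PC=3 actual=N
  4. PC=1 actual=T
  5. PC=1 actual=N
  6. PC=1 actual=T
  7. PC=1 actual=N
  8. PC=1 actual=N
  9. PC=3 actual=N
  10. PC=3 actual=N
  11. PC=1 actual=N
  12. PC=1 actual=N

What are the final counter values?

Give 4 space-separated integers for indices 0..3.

Answer: 3 0 3 0

Derivation:
Ev 1: PC=3 idx=3 pred=T actual=T -> ctr[3]=3
Ev 2: PC=1 idx=1 pred=T actual=T -> ctr[1]=3
Ev 3: PC=3 idx=3 pred=T actual=N -> ctr[3]=2
Ev 4: PC=1 idx=1 pred=T actual=T -> ctr[1]=3
Ev 5: PC=1 idx=1 pred=T actual=N -> ctr[1]=2
Ev 6: PC=1 idx=1 pred=T actual=T -> ctr[1]=3
Ev 7: PC=1 idx=1 pred=T actual=N -> ctr[1]=2
Ev 8: PC=1 idx=1 pred=T actual=N -> ctr[1]=1
Ev 9: PC=3 idx=3 pred=T actual=N -> ctr[3]=1
Ev 10: PC=3 idx=3 pred=N actual=N -> ctr[3]=0
Ev 11: PC=1 idx=1 pred=N actual=N -> ctr[1]=0
Ev 12: PC=1 idx=1 pred=N actual=N -> ctr[1]=0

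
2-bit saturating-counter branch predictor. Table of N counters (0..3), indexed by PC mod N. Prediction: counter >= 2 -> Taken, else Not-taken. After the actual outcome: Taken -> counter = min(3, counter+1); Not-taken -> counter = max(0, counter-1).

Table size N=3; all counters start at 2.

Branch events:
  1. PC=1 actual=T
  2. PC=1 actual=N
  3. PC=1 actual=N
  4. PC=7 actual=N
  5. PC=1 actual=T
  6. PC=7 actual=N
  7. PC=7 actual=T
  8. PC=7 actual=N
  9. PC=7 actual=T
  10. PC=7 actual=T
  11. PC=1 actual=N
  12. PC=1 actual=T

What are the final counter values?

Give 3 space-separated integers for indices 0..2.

Ev 1: PC=1 idx=1 pred=T actual=T -> ctr[1]=3
Ev 2: PC=1 idx=1 pred=T actual=N -> ctr[1]=2
Ev 3: PC=1 idx=1 pred=T actual=N -> ctr[1]=1
Ev 4: PC=7 idx=1 pred=N actual=N -> ctr[1]=0
Ev 5: PC=1 idx=1 pred=N actual=T -> ctr[1]=1
Ev 6: PC=7 idx=1 pred=N actual=N -> ctr[1]=0
Ev 7: PC=7 idx=1 pred=N actual=T -> ctr[1]=1
Ev 8: PC=7 idx=1 pred=N actual=N -> ctr[1]=0
Ev 9: PC=7 idx=1 pred=N actual=T -> ctr[1]=1
Ev 10: PC=7 idx=1 pred=N actual=T -> ctr[1]=2
Ev 11: PC=1 idx=1 pred=T actual=N -> ctr[1]=1
Ev 12: PC=1 idx=1 pred=N actual=T -> ctr[1]=2

Answer: 2 2 2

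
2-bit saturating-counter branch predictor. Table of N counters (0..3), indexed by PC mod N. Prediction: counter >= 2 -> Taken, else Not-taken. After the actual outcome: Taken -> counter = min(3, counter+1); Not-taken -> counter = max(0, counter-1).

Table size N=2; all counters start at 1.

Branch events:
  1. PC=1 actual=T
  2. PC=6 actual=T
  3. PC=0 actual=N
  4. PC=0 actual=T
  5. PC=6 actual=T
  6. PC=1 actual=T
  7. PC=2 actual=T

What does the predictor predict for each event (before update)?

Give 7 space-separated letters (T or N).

Answer: N N T N T T T

Derivation:
Ev 1: PC=1 idx=1 pred=N actual=T -> ctr[1]=2
Ev 2: PC=6 idx=0 pred=N actual=T -> ctr[0]=2
Ev 3: PC=0 idx=0 pred=T actual=N -> ctr[0]=1
Ev 4: PC=0 idx=0 pred=N actual=T -> ctr[0]=2
Ev 5: PC=6 idx=0 pred=T actual=T -> ctr[0]=3
Ev 6: PC=1 idx=1 pred=T actual=T -> ctr[1]=3
Ev 7: PC=2 idx=0 pred=T actual=T -> ctr[0]=3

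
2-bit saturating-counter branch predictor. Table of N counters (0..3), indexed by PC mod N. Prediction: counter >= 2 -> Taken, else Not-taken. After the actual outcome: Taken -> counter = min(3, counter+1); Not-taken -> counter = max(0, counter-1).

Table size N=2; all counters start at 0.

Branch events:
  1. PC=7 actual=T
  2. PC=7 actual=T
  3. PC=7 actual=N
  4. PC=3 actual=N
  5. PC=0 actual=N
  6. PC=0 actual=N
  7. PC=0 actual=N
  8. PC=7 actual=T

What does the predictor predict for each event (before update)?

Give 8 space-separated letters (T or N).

Ev 1: PC=7 idx=1 pred=N actual=T -> ctr[1]=1
Ev 2: PC=7 idx=1 pred=N actual=T -> ctr[1]=2
Ev 3: PC=7 idx=1 pred=T actual=N -> ctr[1]=1
Ev 4: PC=3 idx=1 pred=N actual=N -> ctr[1]=0
Ev 5: PC=0 idx=0 pred=N actual=N -> ctr[0]=0
Ev 6: PC=0 idx=0 pred=N actual=N -> ctr[0]=0
Ev 7: PC=0 idx=0 pred=N actual=N -> ctr[0]=0
Ev 8: PC=7 idx=1 pred=N actual=T -> ctr[1]=1

Answer: N N T N N N N N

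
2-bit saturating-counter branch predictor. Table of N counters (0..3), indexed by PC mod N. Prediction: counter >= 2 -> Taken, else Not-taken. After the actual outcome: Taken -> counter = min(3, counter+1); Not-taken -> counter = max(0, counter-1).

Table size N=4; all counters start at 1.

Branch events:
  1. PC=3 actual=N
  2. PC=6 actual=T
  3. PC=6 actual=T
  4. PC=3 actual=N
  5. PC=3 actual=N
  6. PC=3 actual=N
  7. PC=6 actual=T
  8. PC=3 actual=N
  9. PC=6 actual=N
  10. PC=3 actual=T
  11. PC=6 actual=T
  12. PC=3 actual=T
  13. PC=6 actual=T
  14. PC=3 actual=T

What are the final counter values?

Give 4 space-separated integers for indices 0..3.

Answer: 1 1 3 3

Derivation:
Ev 1: PC=3 idx=3 pred=N actual=N -> ctr[3]=0
Ev 2: PC=6 idx=2 pred=N actual=T -> ctr[2]=2
Ev 3: PC=6 idx=2 pred=T actual=T -> ctr[2]=3
Ev 4: PC=3 idx=3 pred=N actual=N -> ctr[3]=0
Ev 5: PC=3 idx=3 pred=N actual=N -> ctr[3]=0
Ev 6: PC=3 idx=3 pred=N actual=N -> ctr[3]=0
Ev 7: PC=6 idx=2 pred=T actual=T -> ctr[2]=3
Ev 8: PC=3 idx=3 pred=N actual=N -> ctr[3]=0
Ev 9: PC=6 idx=2 pred=T actual=N -> ctr[2]=2
Ev 10: PC=3 idx=3 pred=N actual=T -> ctr[3]=1
Ev 11: PC=6 idx=2 pred=T actual=T -> ctr[2]=3
Ev 12: PC=3 idx=3 pred=N actual=T -> ctr[3]=2
Ev 13: PC=6 idx=2 pred=T actual=T -> ctr[2]=3
Ev 14: PC=3 idx=3 pred=T actual=T -> ctr[3]=3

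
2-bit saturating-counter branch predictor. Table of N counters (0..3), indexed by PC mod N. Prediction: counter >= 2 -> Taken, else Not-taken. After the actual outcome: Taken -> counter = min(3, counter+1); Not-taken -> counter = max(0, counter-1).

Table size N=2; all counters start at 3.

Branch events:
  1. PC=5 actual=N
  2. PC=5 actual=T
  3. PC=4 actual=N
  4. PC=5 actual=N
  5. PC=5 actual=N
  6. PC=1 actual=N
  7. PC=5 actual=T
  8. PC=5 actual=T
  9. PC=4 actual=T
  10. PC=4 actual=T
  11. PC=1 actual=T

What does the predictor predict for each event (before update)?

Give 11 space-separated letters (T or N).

Answer: T T T T T N N N T T T

Derivation:
Ev 1: PC=5 idx=1 pred=T actual=N -> ctr[1]=2
Ev 2: PC=5 idx=1 pred=T actual=T -> ctr[1]=3
Ev 3: PC=4 idx=0 pred=T actual=N -> ctr[0]=2
Ev 4: PC=5 idx=1 pred=T actual=N -> ctr[1]=2
Ev 5: PC=5 idx=1 pred=T actual=N -> ctr[1]=1
Ev 6: PC=1 idx=1 pred=N actual=N -> ctr[1]=0
Ev 7: PC=5 idx=1 pred=N actual=T -> ctr[1]=1
Ev 8: PC=5 idx=1 pred=N actual=T -> ctr[1]=2
Ev 9: PC=4 idx=0 pred=T actual=T -> ctr[0]=3
Ev 10: PC=4 idx=0 pred=T actual=T -> ctr[0]=3
Ev 11: PC=1 idx=1 pred=T actual=T -> ctr[1]=3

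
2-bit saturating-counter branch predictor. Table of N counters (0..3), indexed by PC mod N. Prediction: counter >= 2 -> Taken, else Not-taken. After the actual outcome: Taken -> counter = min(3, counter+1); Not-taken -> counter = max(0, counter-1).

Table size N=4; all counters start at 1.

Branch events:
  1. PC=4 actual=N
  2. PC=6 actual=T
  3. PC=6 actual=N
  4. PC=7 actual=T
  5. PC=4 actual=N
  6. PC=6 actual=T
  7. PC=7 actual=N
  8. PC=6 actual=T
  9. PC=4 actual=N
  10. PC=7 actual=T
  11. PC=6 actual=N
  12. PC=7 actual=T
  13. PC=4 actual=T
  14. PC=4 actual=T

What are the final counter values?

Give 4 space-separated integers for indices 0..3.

Ev 1: PC=4 idx=0 pred=N actual=N -> ctr[0]=0
Ev 2: PC=6 idx=2 pred=N actual=T -> ctr[2]=2
Ev 3: PC=6 idx=2 pred=T actual=N -> ctr[2]=1
Ev 4: PC=7 idx=3 pred=N actual=T -> ctr[3]=2
Ev 5: PC=4 idx=0 pred=N actual=N -> ctr[0]=0
Ev 6: PC=6 idx=2 pred=N actual=T -> ctr[2]=2
Ev 7: PC=7 idx=3 pred=T actual=N -> ctr[3]=1
Ev 8: PC=6 idx=2 pred=T actual=T -> ctr[2]=3
Ev 9: PC=4 idx=0 pred=N actual=N -> ctr[0]=0
Ev 10: PC=7 idx=3 pred=N actual=T -> ctr[3]=2
Ev 11: PC=6 idx=2 pred=T actual=N -> ctr[2]=2
Ev 12: PC=7 idx=3 pred=T actual=T -> ctr[3]=3
Ev 13: PC=4 idx=0 pred=N actual=T -> ctr[0]=1
Ev 14: PC=4 idx=0 pred=N actual=T -> ctr[0]=2

Answer: 2 1 2 3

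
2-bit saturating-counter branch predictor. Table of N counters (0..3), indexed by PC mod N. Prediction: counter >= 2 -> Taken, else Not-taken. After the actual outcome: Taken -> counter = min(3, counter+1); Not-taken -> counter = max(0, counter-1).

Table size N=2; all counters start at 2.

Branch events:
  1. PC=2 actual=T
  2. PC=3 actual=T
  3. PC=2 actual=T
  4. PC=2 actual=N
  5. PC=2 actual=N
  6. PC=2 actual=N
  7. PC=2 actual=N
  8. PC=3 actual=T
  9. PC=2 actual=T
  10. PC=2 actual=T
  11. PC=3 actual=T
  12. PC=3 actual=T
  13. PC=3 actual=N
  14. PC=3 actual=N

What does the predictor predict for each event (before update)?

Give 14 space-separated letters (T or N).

Answer: T T T T T N N T N N T T T T

Derivation:
Ev 1: PC=2 idx=0 pred=T actual=T -> ctr[0]=3
Ev 2: PC=3 idx=1 pred=T actual=T -> ctr[1]=3
Ev 3: PC=2 idx=0 pred=T actual=T -> ctr[0]=3
Ev 4: PC=2 idx=0 pred=T actual=N -> ctr[0]=2
Ev 5: PC=2 idx=0 pred=T actual=N -> ctr[0]=1
Ev 6: PC=2 idx=0 pred=N actual=N -> ctr[0]=0
Ev 7: PC=2 idx=0 pred=N actual=N -> ctr[0]=0
Ev 8: PC=3 idx=1 pred=T actual=T -> ctr[1]=3
Ev 9: PC=2 idx=0 pred=N actual=T -> ctr[0]=1
Ev 10: PC=2 idx=0 pred=N actual=T -> ctr[0]=2
Ev 11: PC=3 idx=1 pred=T actual=T -> ctr[1]=3
Ev 12: PC=3 idx=1 pred=T actual=T -> ctr[1]=3
Ev 13: PC=3 idx=1 pred=T actual=N -> ctr[1]=2
Ev 14: PC=3 idx=1 pred=T actual=N -> ctr[1]=1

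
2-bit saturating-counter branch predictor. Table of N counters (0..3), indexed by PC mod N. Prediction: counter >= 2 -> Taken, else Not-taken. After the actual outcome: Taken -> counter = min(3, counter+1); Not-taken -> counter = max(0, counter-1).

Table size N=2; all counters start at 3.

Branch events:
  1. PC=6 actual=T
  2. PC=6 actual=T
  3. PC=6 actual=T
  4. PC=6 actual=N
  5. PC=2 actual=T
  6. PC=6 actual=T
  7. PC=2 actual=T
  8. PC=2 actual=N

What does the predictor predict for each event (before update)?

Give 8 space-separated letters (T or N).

Answer: T T T T T T T T

Derivation:
Ev 1: PC=6 idx=0 pred=T actual=T -> ctr[0]=3
Ev 2: PC=6 idx=0 pred=T actual=T -> ctr[0]=3
Ev 3: PC=6 idx=0 pred=T actual=T -> ctr[0]=3
Ev 4: PC=6 idx=0 pred=T actual=N -> ctr[0]=2
Ev 5: PC=2 idx=0 pred=T actual=T -> ctr[0]=3
Ev 6: PC=6 idx=0 pred=T actual=T -> ctr[0]=3
Ev 7: PC=2 idx=0 pred=T actual=T -> ctr[0]=3
Ev 8: PC=2 idx=0 pred=T actual=N -> ctr[0]=2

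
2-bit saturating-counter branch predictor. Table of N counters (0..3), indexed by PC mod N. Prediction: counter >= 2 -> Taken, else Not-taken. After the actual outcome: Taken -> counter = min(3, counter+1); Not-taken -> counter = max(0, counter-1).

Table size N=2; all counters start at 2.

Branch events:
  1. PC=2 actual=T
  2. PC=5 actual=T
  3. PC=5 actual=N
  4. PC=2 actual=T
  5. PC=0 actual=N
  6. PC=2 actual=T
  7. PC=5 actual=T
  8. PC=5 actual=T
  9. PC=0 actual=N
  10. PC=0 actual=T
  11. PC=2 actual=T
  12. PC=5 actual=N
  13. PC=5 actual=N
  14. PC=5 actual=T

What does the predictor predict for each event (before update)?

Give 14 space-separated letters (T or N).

Ev 1: PC=2 idx=0 pred=T actual=T -> ctr[0]=3
Ev 2: PC=5 idx=1 pred=T actual=T -> ctr[1]=3
Ev 3: PC=5 idx=1 pred=T actual=N -> ctr[1]=2
Ev 4: PC=2 idx=0 pred=T actual=T -> ctr[0]=3
Ev 5: PC=0 idx=0 pred=T actual=N -> ctr[0]=2
Ev 6: PC=2 idx=0 pred=T actual=T -> ctr[0]=3
Ev 7: PC=5 idx=1 pred=T actual=T -> ctr[1]=3
Ev 8: PC=5 idx=1 pred=T actual=T -> ctr[1]=3
Ev 9: PC=0 idx=0 pred=T actual=N -> ctr[0]=2
Ev 10: PC=0 idx=0 pred=T actual=T -> ctr[0]=3
Ev 11: PC=2 idx=0 pred=T actual=T -> ctr[0]=3
Ev 12: PC=5 idx=1 pred=T actual=N -> ctr[1]=2
Ev 13: PC=5 idx=1 pred=T actual=N -> ctr[1]=1
Ev 14: PC=5 idx=1 pred=N actual=T -> ctr[1]=2

Answer: T T T T T T T T T T T T T N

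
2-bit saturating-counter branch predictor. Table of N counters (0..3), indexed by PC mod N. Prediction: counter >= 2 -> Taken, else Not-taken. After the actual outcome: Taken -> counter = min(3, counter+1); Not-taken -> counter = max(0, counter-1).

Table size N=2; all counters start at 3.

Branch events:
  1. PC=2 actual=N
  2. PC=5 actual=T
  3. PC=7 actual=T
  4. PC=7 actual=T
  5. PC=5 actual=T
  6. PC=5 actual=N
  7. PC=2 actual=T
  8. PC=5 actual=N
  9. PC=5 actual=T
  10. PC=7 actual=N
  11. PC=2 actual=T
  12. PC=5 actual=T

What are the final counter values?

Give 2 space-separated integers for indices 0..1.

Answer: 3 2

Derivation:
Ev 1: PC=2 idx=0 pred=T actual=N -> ctr[0]=2
Ev 2: PC=5 idx=1 pred=T actual=T -> ctr[1]=3
Ev 3: PC=7 idx=1 pred=T actual=T -> ctr[1]=3
Ev 4: PC=7 idx=1 pred=T actual=T -> ctr[1]=3
Ev 5: PC=5 idx=1 pred=T actual=T -> ctr[1]=3
Ev 6: PC=5 idx=1 pred=T actual=N -> ctr[1]=2
Ev 7: PC=2 idx=0 pred=T actual=T -> ctr[0]=3
Ev 8: PC=5 idx=1 pred=T actual=N -> ctr[1]=1
Ev 9: PC=5 idx=1 pred=N actual=T -> ctr[1]=2
Ev 10: PC=7 idx=1 pred=T actual=N -> ctr[1]=1
Ev 11: PC=2 idx=0 pred=T actual=T -> ctr[0]=3
Ev 12: PC=5 idx=1 pred=N actual=T -> ctr[1]=2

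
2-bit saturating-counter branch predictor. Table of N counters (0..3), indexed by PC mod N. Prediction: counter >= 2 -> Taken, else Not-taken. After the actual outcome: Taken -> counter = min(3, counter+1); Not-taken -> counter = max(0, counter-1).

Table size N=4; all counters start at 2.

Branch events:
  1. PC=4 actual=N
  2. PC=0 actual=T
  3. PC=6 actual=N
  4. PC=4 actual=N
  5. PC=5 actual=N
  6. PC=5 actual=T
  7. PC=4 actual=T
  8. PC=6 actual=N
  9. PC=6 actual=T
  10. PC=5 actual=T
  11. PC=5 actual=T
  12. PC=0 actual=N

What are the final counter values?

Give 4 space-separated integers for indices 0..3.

Ev 1: PC=4 idx=0 pred=T actual=N -> ctr[0]=1
Ev 2: PC=0 idx=0 pred=N actual=T -> ctr[0]=2
Ev 3: PC=6 idx=2 pred=T actual=N -> ctr[2]=1
Ev 4: PC=4 idx=0 pred=T actual=N -> ctr[0]=1
Ev 5: PC=5 idx=1 pred=T actual=N -> ctr[1]=1
Ev 6: PC=5 idx=1 pred=N actual=T -> ctr[1]=2
Ev 7: PC=4 idx=0 pred=N actual=T -> ctr[0]=2
Ev 8: PC=6 idx=2 pred=N actual=N -> ctr[2]=0
Ev 9: PC=6 idx=2 pred=N actual=T -> ctr[2]=1
Ev 10: PC=5 idx=1 pred=T actual=T -> ctr[1]=3
Ev 11: PC=5 idx=1 pred=T actual=T -> ctr[1]=3
Ev 12: PC=0 idx=0 pred=T actual=N -> ctr[0]=1

Answer: 1 3 1 2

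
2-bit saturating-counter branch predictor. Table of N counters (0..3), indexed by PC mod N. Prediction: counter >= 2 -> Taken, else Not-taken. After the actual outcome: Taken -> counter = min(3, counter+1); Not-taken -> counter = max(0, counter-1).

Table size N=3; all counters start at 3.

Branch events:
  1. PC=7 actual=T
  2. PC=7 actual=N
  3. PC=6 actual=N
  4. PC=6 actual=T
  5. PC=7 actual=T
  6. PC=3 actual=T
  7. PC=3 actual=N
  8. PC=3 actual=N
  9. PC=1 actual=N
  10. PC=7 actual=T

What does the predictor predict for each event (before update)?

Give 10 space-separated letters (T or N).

Ev 1: PC=7 idx=1 pred=T actual=T -> ctr[1]=3
Ev 2: PC=7 idx=1 pred=T actual=N -> ctr[1]=2
Ev 3: PC=6 idx=0 pred=T actual=N -> ctr[0]=2
Ev 4: PC=6 idx=0 pred=T actual=T -> ctr[0]=3
Ev 5: PC=7 idx=1 pred=T actual=T -> ctr[1]=3
Ev 6: PC=3 idx=0 pred=T actual=T -> ctr[0]=3
Ev 7: PC=3 idx=0 pred=T actual=N -> ctr[0]=2
Ev 8: PC=3 idx=0 pred=T actual=N -> ctr[0]=1
Ev 9: PC=1 idx=1 pred=T actual=N -> ctr[1]=2
Ev 10: PC=7 idx=1 pred=T actual=T -> ctr[1]=3

Answer: T T T T T T T T T T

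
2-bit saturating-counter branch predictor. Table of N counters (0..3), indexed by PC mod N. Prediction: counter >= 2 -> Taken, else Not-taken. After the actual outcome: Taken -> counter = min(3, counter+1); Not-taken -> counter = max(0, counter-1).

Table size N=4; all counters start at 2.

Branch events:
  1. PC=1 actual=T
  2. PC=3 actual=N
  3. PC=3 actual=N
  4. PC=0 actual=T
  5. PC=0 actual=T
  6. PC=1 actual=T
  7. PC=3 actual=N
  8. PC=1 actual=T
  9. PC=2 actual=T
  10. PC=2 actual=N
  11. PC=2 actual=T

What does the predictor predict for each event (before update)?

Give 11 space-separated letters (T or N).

Answer: T T N T T T N T T T T

Derivation:
Ev 1: PC=1 idx=1 pred=T actual=T -> ctr[1]=3
Ev 2: PC=3 idx=3 pred=T actual=N -> ctr[3]=1
Ev 3: PC=3 idx=3 pred=N actual=N -> ctr[3]=0
Ev 4: PC=0 idx=0 pred=T actual=T -> ctr[0]=3
Ev 5: PC=0 idx=0 pred=T actual=T -> ctr[0]=3
Ev 6: PC=1 idx=1 pred=T actual=T -> ctr[1]=3
Ev 7: PC=3 idx=3 pred=N actual=N -> ctr[3]=0
Ev 8: PC=1 idx=1 pred=T actual=T -> ctr[1]=3
Ev 9: PC=2 idx=2 pred=T actual=T -> ctr[2]=3
Ev 10: PC=2 idx=2 pred=T actual=N -> ctr[2]=2
Ev 11: PC=2 idx=2 pred=T actual=T -> ctr[2]=3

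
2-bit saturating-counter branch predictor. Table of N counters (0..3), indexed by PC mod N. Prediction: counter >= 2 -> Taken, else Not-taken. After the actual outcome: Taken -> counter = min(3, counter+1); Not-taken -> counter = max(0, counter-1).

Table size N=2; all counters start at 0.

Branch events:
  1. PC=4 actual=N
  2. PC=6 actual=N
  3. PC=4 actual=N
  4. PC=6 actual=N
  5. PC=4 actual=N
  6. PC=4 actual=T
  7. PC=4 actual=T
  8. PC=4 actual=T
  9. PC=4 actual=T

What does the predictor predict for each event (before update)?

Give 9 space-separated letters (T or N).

Ev 1: PC=4 idx=0 pred=N actual=N -> ctr[0]=0
Ev 2: PC=6 idx=0 pred=N actual=N -> ctr[0]=0
Ev 3: PC=4 idx=0 pred=N actual=N -> ctr[0]=0
Ev 4: PC=6 idx=0 pred=N actual=N -> ctr[0]=0
Ev 5: PC=4 idx=0 pred=N actual=N -> ctr[0]=0
Ev 6: PC=4 idx=0 pred=N actual=T -> ctr[0]=1
Ev 7: PC=4 idx=0 pred=N actual=T -> ctr[0]=2
Ev 8: PC=4 idx=0 pred=T actual=T -> ctr[0]=3
Ev 9: PC=4 idx=0 pred=T actual=T -> ctr[0]=3

Answer: N N N N N N N T T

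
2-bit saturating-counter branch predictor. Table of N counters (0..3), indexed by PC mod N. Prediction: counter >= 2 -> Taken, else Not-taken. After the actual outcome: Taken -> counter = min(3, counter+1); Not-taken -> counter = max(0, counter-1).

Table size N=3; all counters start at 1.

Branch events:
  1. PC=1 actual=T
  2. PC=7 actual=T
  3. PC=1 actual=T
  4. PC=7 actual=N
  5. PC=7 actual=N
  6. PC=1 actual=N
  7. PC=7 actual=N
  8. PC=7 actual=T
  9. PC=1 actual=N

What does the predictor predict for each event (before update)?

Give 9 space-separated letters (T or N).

Answer: N T T T T N N N N

Derivation:
Ev 1: PC=1 idx=1 pred=N actual=T -> ctr[1]=2
Ev 2: PC=7 idx=1 pred=T actual=T -> ctr[1]=3
Ev 3: PC=1 idx=1 pred=T actual=T -> ctr[1]=3
Ev 4: PC=7 idx=1 pred=T actual=N -> ctr[1]=2
Ev 5: PC=7 idx=1 pred=T actual=N -> ctr[1]=1
Ev 6: PC=1 idx=1 pred=N actual=N -> ctr[1]=0
Ev 7: PC=7 idx=1 pred=N actual=N -> ctr[1]=0
Ev 8: PC=7 idx=1 pred=N actual=T -> ctr[1]=1
Ev 9: PC=1 idx=1 pred=N actual=N -> ctr[1]=0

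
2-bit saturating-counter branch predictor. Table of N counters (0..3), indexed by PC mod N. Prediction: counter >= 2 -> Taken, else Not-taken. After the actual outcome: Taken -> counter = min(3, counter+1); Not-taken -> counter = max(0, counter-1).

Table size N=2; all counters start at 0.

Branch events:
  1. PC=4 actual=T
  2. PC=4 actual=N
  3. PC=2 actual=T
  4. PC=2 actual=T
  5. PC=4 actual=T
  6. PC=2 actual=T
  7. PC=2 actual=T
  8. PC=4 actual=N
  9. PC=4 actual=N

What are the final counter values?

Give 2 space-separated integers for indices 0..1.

Answer: 1 0

Derivation:
Ev 1: PC=4 idx=0 pred=N actual=T -> ctr[0]=1
Ev 2: PC=4 idx=0 pred=N actual=N -> ctr[0]=0
Ev 3: PC=2 idx=0 pred=N actual=T -> ctr[0]=1
Ev 4: PC=2 idx=0 pred=N actual=T -> ctr[0]=2
Ev 5: PC=4 idx=0 pred=T actual=T -> ctr[0]=3
Ev 6: PC=2 idx=0 pred=T actual=T -> ctr[0]=3
Ev 7: PC=2 idx=0 pred=T actual=T -> ctr[0]=3
Ev 8: PC=4 idx=0 pred=T actual=N -> ctr[0]=2
Ev 9: PC=4 idx=0 pred=T actual=N -> ctr[0]=1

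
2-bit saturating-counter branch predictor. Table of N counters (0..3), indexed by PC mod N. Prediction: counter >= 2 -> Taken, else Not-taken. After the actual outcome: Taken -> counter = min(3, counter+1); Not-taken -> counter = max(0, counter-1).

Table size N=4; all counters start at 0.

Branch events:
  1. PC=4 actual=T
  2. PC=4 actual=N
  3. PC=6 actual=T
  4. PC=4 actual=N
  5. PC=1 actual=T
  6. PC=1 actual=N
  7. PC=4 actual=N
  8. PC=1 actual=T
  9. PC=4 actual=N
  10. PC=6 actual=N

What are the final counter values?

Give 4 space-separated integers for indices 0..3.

Ev 1: PC=4 idx=0 pred=N actual=T -> ctr[0]=1
Ev 2: PC=4 idx=0 pred=N actual=N -> ctr[0]=0
Ev 3: PC=6 idx=2 pred=N actual=T -> ctr[2]=1
Ev 4: PC=4 idx=0 pred=N actual=N -> ctr[0]=0
Ev 5: PC=1 idx=1 pred=N actual=T -> ctr[1]=1
Ev 6: PC=1 idx=1 pred=N actual=N -> ctr[1]=0
Ev 7: PC=4 idx=0 pred=N actual=N -> ctr[0]=0
Ev 8: PC=1 idx=1 pred=N actual=T -> ctr[1]=1
Ev 9: PC=4 idx=0 pred=N actual=N -> ctr[0]=0
Ev 10: PC=6 idx=2 pred=N actual=N -> ctr[2]=0

Answer: 0 1 0 0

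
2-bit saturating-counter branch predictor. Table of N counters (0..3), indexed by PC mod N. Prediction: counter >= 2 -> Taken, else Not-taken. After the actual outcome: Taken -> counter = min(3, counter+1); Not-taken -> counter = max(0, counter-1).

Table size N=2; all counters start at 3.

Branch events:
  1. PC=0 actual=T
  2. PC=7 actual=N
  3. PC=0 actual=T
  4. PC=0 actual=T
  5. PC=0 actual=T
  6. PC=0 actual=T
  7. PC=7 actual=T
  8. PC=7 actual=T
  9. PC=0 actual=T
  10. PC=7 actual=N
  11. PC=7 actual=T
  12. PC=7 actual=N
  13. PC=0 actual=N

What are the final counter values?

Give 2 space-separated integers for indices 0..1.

Answer: 2 2

Derivation:
Ev 1: PC=0 idx=0 pred=T actual=T -> ctr[0]=3
Ev 2: PC=7 idx=1 pred=T actual=N -> ctr[1]=2
Ev 3: PC=0 idx=0 pred=T actual=T -> ctr[0]=3
Ev 4: PC=0 idx=0 pred=T actual=T -> ctr[0]=3
Ev 5: PC=0 idx=0 pred=T actual=T -> ctr[0]=3
Ev 6: PC=0 idx=0 pred=T actual=T -> ctr[0]=3
Ev 7: PC=7 idx=1 pred=T actual=T -> ctr[1]=3
Ev 8: PC=7 idx=1 pred=T actual=T -> ctr[1]=3
Ev 9: PC=0 idx=0 pred=T actual=T -> ctr[0]=3
Ev 10: PC=7 idx=1 pred=T actual=N -> ctr[1]=2
Ev 11: PC=7 idx=1 pred=T actual=T -> ctr[1]=3
Ev 12: PC=7 idx=1 pred=T actual=N -> ctr[1]=2
Ev 13: PC=0 idx=0 pred=T actual=N -> ctr[0]=2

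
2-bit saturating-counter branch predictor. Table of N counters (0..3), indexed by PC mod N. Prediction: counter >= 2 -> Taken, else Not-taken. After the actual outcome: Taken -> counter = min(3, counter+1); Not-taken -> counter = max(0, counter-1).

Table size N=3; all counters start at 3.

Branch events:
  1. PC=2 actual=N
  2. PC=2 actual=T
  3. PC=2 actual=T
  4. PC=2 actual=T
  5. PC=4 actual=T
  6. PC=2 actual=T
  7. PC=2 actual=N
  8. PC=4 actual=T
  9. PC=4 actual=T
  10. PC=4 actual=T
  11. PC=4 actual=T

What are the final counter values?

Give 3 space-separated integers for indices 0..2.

Answer: 3 3 2

Derivation:
Ev 1: PC=2 idx=2 pred=T actual=N -> ctr[2]=2
Ev 2: PC=2 idx=2 pred=T actual=T -> ctr[2]=3
Ev 3: PC=2 idx=2 pred=T actual=T -> ctr[2]=3
Ev 4: PC=2 idx=2 pred=T actual=T -> ctr[2]=3
Ev 5: PC=4 idx=1 pred=T actual=T -> ctr[1]=3
Ev 6: PC=2 idx=2 pred=T actual=T -> ctr[2]=3
Ev 7: PC=2 idx=2 pred=T actual=N -> ctr[2]=2
Ev 8: PC=4 idx=1 pred=T actual=T -> ctr[1]=3
Ev 9: PC=4 idx=1 pred=T actual=T -> ctr[1]=3
Ev 10: PC=4 idx=1 pred=T actual=T -> ctr[1]=3
Ev 11: PC=4 idx=1 pred=T actual=T -> ctr[1]=3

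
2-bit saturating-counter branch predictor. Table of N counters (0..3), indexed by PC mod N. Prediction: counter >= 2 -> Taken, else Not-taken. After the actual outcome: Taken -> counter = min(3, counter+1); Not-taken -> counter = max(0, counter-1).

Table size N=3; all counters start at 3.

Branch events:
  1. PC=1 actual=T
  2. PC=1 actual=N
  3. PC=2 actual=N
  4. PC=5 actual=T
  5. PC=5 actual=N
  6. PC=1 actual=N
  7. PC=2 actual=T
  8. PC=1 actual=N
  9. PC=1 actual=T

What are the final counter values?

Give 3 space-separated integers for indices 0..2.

Ev 1: PC=1 idx=1 pred=T actual=T -> ctr[1]=3
Ev 2: PC=1 idx=1 pred=T actual=N -> ctr[1]=2
Ev 3: PC=2 idx=2 pred=T actual=N -> ctr[2]=2
Ev 4: PC=5 idx=2 pred=T actual=T -> ctr[2]=3
Ev 5: PC=5 idx=2 pred=T actual=N -> ctr[2]=2
Ev 6: PC=1 idx=1 pred=T actual=N -> ctr[1]=1
Ev 7: PC=2 idx=2 pred=T actual=T -> ctr[2]=3
Ev 8: PC=1 idx=1 pred=N actual=N -> ctr[1]=0
Ev 9: PC=1 idx=1 pred=N actual=T -> ctr[1]=1

Answer: 3 1 3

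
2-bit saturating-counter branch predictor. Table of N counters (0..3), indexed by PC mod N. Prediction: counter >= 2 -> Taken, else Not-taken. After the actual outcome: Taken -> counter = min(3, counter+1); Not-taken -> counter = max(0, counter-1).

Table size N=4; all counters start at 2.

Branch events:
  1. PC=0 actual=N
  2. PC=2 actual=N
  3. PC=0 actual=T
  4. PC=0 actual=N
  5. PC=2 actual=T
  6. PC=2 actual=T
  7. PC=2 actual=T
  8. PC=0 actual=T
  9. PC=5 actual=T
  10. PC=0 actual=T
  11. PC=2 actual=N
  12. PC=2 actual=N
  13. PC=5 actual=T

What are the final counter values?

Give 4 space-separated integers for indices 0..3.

Answer: 3 3 1 2

Derivation:
Ev 1: PC=0 idx=0 pred=T actual=N -> ctr[0]=1
Ev 2: PC=2 idx=2 pred=T actual=N -> ctr[2]=1
Ev 3: PC=0 idx=0 pred=N actual=T -> ctr[0]=2
Ev 4: PC=0 idx=0 pred=T actual=N -> ctr[0]=1
Ev 5: PC=2 idx=2 pred=N actual=T -> ctr[2]=2
Ev 6: PC=2 idx=2 pred=T actual=T -> ctr[2]=3
Ev 7: PC=2 idx=2 pred=T actual=T -> ctr[2]=3
Ev 8: PC=0 idx=0 pred=N actual=T -> ctr[0]=2
Ev 9: PC=5 idx=1 pred=T actual=T -> ctr[1]=3
Ev 10: PC=0 idx=0 pred=T actual=T -> ctr[0]=3
Ev 11: PC=2 idx=2 pred=T actual=N -> ctr[2]=2
Ev 12: PC=2 idx=2 pred=T actual=N -> ctr[2]=1
Ev 13: PC=5 idx=1 pred=T actual=T -> ctr[1]=3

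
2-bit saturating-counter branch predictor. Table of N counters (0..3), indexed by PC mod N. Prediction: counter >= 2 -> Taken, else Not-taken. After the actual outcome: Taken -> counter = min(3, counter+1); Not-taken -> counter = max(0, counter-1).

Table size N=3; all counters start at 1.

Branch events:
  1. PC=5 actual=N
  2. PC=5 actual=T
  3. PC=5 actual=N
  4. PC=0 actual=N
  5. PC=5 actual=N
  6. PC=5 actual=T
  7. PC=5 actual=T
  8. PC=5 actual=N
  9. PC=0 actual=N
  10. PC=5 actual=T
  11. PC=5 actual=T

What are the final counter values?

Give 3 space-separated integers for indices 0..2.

Ev 1: PC=5 idx=2 pred=N actual=N -> ctr[2]=0
Ev 2: PC=5 idx=2 pred=N actual=T -> ctr[2]=1
Ev 3: PC=5 idx=2 pred=N actual=N -> ctr[2]=0
Ev 4: PC=0 idx=0 pred=N actual=N -> ctr[0]=0
Ev 5: PC=5 idx=2 pred=N actual=N -> ctr[2]=0
Ev 6: PC=5 idx=2 pred=N actual=T -> ctr[2]=1
Ev 7: PC=5 idx=2 pred=N actual=T -> ctr[2]=2
Ev 8: PC=5 idx=2 pred=T actual=N -> ctr[2]=1
Ev 9: PC=0 idx=0 pred=N actual=N -> ctr[0]=0
Ev 10: PC=5 idx=2 pred=N actual=T -> ctr[2]=2
Ev 11: PC=5 idx=2 pred=T actual=T -> ctr[2]=3

Answer: 0 1 3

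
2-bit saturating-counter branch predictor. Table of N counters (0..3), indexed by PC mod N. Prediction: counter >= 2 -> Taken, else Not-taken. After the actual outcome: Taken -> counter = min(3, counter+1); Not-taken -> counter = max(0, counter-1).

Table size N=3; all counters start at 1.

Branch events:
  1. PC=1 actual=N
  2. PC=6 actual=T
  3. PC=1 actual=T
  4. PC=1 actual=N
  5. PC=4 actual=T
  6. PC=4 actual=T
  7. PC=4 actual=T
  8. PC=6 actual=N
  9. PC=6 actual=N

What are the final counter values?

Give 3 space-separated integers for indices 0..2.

Answer: 0 3 1

Derivation:
Ev 1: PC=1 idx=1 pred=N actual=N -> ctr[1]=0
Ev 2: PC=6 idx=0 pred=N actual=T -> ctr[0]=2
Ev 3: PC=1 idx=1 pred=N actual=T -> ctr[1]=1
Ev 4: PC=1 idx=1 pred=N actual=N -> ctr[1]=0
Ev 5: PC=4 idx=1 pred=N actual=T -> ctr[1]=1
Ev 6: PC=4 idx=1 pred=N actual=T -> ctr[1]=2
Ev 7: PC=4 idx=1 pred=T actual=T -> ctr[1]=3
Ev 8: PC=6 idx=0 pred=T actual=N -> ctr[0]=1
Ev 9: PC=6 idx=0 pred=N actual=N -> ctr[0]=0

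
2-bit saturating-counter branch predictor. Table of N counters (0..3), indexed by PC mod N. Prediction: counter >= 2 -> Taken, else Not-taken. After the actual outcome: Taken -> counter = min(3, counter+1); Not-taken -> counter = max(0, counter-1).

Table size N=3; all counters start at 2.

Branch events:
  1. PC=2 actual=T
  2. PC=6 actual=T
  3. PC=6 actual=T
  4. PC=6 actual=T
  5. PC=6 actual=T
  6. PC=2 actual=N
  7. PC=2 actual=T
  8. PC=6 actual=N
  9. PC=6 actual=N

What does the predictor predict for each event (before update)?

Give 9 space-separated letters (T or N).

Answer: T T T T T T T T T

Derivation:
Ev 1: PC=2 idx=2 pred=T actual=T -> ctr[2]=3
Ev 2: PC=6 idx=0 pred=T actual=T -> ctr[0]=3
Ev 3: PC=6 idx=0 pred=T actual=T -> ctr[0]=3
Ev 4: PC=6 idx=0 pred=T actual=T -> ctr[0]=3
Ev 5: PC=6 idx=0 pred=T actual=T -> ctr[0]=3
Ev 6: PC=2 idx=2 pred=T actual=N -> ctr[2]=2
Ev 7: PC=2 idx=2 pred=T actual=T -> ctr[2]=3
Ev 8: PC=6 idx=0 pred=T actual=N -> ctr[0]=2
Ev 9: PC=6 idx=0 pred=T actual=N -> ctr[0]=1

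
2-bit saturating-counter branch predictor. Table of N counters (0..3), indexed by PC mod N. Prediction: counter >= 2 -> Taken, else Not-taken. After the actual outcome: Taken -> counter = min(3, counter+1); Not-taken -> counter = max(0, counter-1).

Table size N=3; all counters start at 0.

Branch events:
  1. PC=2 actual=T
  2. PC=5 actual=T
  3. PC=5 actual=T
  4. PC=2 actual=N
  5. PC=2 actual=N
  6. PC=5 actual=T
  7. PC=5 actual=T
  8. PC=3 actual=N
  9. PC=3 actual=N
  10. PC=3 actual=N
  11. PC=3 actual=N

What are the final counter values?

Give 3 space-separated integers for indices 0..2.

Answer: 0 0 3

Derivation:
Ev 1: PC=2 idx=2 pred=N actual=T -> ctr[2]=1
Ev 2: PC=5 idx=2 pred=N actual=T -> ctr[2]=2
Ev 3: PC=5 idx=2 pred=T actual=T -> ctr[2]=3
Ev 4: PC=2 idx=2 pred=T actual=N -> ctr[2]=2
Ev 5: PC=2 idx=2 pred=T actual=N -> ctr[2]=1
Ev 6: PC=5 idx=2 pred=N actual=T -> ctr[2]=2
Ev 7: PC=5 idx=2 pred=T actual=T -> ctr[2]=3
Ev 8: PC=3 idx=0 pred=N actual=N -> ctr[0]=0
Ev 9: PC=3 idx=0 pred=N actual=N -> ctr[0]=0
Ev 10: PC=3 idx=0 pred=N actual=N -> ctr[0]=0
Ev 11: PC=3 idx=0 pred=N actual=N -> ctr[0]=0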